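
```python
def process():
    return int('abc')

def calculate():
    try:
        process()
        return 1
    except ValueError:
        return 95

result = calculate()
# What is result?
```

Step-by-step execution trace:
1. `calculate()` calls `process()`.
2. `process()` evaluates `int('abc')`, which raises ValueError; it propagates to the caller.
3. `return 1` is not reached.
4. `except ValueError` in calculate matches → returns 95.
5. result = 95.
Result: 95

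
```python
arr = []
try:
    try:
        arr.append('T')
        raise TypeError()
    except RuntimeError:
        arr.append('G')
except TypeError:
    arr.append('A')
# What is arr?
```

Step-by-step execution trace:
1. Inner try: `arr.append('T')` → arr = ['T'].
2. `raise TypeError()` raises TypeError.
3. Inner `except RuntimeError` does not match TypeError; exception propagates to outer try.
4. Outer `except TypeError` matches → `arr.append('A')` → arr = ['T', 'A'].
Result: ['T', 'A']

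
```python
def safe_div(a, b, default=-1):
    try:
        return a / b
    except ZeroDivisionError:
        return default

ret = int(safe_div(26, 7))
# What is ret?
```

Step-by-step execution trace:
1. `safe_div(26, 7)` enters try: `return 26 / 7` → returns 3.7142857142857144. No exception raised.
2. `except ZeroDivisionError` is skipped.
3. `int(3.7142857142857144)` → 3 → ret = 3.
Result: 3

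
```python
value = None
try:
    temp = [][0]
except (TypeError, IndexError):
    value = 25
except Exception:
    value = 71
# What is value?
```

Step-by-step execution trace:
1. `temp = [][0]` raises IndexError.
2. `except (TypeError, IndexError)` matches (IndexError is in the tuple) → value = 25.
3. `except Exception` is not reached.
Result: 25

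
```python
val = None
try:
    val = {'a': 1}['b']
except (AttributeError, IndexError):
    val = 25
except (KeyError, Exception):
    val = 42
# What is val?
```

Step-by-step execution trace:
1. `val = {'a': 1}['b']` raises KeyError.
2. `except (AttributeError, IndexError)` does not match KeyError; skipped.
3. `except (KeyError, Exception)` matches (KeyError is in the tuple) → val = 42.
Result: 42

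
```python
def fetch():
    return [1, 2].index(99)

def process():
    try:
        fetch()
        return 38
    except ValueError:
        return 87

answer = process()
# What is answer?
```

Step-by-step execution trace:
1. `process()` calls `fetch()`.
2. `fetch()` evaluates `[1, 2].index(99)`, which raises ValueError; it propagates to the caller.
3. `return 38` is not reached.
4. `except ValueError` in process matches → returns 87.
5. answer = 87.
Result: 87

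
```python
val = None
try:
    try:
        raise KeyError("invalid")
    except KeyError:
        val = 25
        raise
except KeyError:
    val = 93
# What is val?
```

Step-by-step execution trace:
1. Inner try: `raise KeyError("invalid")` raises KeyError.
2. Inner `except KeyError` matches → val = 25.
3. bare `raise` re-raises the same KeyError.
4. Outer `except KeyError` matches → val = 93.
Result: 93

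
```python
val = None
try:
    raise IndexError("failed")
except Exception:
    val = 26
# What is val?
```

Step-by-step execution trace:
1. `raise IndexError(...)` raises IndexError.
2. `except Exception` matches (IndexError is a subclass of Exception) → val = 26.
Result: 26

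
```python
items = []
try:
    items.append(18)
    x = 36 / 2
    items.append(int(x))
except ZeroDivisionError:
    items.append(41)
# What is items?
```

Step-by-step execution trace:
1. try: `items.append(18)` → items = [18].
2. `x = 36 / 2` → x = 18.0. No exception raised.
3. `items.append(int(x))` → items = [18, 18].
4. `except ZeroDivisionError` is skipped (no exception was raised).
Result: [18, 18]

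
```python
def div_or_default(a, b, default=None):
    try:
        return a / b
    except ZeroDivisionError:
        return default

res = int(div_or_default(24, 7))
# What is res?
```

Step-by-step execution trace:
1. `div_or_default(24, 7)` enters try: `return 24 / 7` → returns 3.4285714285714284. No exception raised.
2. `except ZeroDivisionError` is skipped.
3. `int(3.4285714285714284)` → 3 → res = 3.
Result: 3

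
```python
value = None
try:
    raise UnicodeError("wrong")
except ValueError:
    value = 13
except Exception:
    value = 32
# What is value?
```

Step-by-step execution trace:
1. `raise UnicodeError(...)` raises UnicodeError.
2. `except ValueError` matches (UnicodeError is a subclass of ValueError) → value = 13.
3. `except Exception` is not reached.
Result: 13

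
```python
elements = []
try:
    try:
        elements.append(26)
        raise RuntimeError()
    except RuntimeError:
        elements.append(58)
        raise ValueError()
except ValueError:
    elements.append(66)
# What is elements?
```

Step-by-step execution trace:
1. Inner try: `elements.append(26)` → elements = [26].
2. `raise RuntimeError()` raises RuntimeError.
3. Inner `except RuntimeError` matches → `elements.append(58)` → elements = [26, 58].
4. `raise ValueError()` raises ValueError; propagates to outer try.
5. Outer `except ValueError` matches → `elements.append(66)` → elements = [26, 58, 66].
Result: [26, 58, 66]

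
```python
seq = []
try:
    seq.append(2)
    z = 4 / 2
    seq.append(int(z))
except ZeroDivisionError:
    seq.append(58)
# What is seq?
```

Step-by-step execution trace:
1. try: `seq.append(2)` → seq = [2].
2. `z = 4 / 2` → z = 2.0. No exception raised.
3. `seq.append(int(z))` → seq = [2, 2].
4. `except ZeroDivisionError` is skipped (no exception was raised).
Result: [2, 2]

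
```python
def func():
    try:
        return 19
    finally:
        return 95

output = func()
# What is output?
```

Step-by-step execution trace:
1. `func()` enters try: `return 19` sets pending return value 19.
2. Before returning, `finally: return 95` runs and overrides the pending return.
3. func() returns 95 → output = 95.
Result: 95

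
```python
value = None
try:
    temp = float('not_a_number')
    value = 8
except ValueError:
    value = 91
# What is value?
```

Step-by-step execution trace:
1. `temp = float('not_a_number')` raises ValueError.
2. `value = 8` is not reached.
3. `except ValueError` matches → value = 91.
Result: 91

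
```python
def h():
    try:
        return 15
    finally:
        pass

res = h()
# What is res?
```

Step-by-step execution trace:
1. `h()` enters try: `return 15` sets pending return value 15.
2. Before returning, `finally: pass` runs (no effect).
3. h() returns 15 → res = 15.
Result: 15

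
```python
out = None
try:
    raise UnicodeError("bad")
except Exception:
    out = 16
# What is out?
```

Step-by-step execution trace:
1. `raise UnicodeError(...)` raises UnicodeError.
2. `except Exception` matches (UnicodeError is a subclass of Exception) → out = 16.
Result: 16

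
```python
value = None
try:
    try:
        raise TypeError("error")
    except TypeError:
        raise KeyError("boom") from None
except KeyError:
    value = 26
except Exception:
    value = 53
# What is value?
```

Step-by-step execution trace:
1. Inner try raises TypeError; inner `except TypeError` catches it.
2. `raise KeyError(...) from None` raises KeyError (from None suppresses __context__, but the active exception is still KeyError).
3. Outer `except KeyError` matches → value = 26.
4. `except Exception` is not reached.
Result: 26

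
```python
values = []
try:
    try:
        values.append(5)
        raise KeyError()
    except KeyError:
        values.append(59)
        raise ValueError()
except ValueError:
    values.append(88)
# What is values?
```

Step-by-step execution trace:
1. Inner try: `values.append(5)` → values = [5].
2. `raise KeyError()` raises KeyError.
3. Inner `except KeyError` matches → `values.append(59)` → values = [5, 59].
4. `raise ValueError()` raises ValueError; propagates to outer try.
5. Outer `except ValueError` matches → `values.append(88)` → values = [5, 59, 88].
Result: [5, 59, 88]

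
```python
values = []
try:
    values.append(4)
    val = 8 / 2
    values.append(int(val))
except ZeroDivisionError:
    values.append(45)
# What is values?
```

Step-by-step execution trace:
1. try: `values.append(4)` → values = [4].
2. `val = 8 / 2` → val = 4.0. No exception raised.
3. `values.append(int(val))` → values = [4, 4].
4. `except ZeroDivisionError` is skipped (no exception was raised).
Result: [4, 4]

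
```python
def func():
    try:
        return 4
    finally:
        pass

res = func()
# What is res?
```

Step-by-step execution trace:
1. `func()` enters try: `return 4` sets pending return value 4.
2. Before returning, `finally: pass` runs (no effect).
3. func() returns 4 → res = 4.
Result: 4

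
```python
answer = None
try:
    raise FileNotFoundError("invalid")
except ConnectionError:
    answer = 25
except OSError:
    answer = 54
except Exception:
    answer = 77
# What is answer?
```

Step-by-step execution trace:
1. `raise FileNotFoundError(...)` raises FileNotFoundError.
2. `except ConnectionError` does not match (FileNotFoundError is not a subclass of ConnectionError); skipped.
3. `except OSError` matches (FileNotFoundError is a subclass of OSError) → answer = 54.
4. `except Exception` is not reached.
Result: 54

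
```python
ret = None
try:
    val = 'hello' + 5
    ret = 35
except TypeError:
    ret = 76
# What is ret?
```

Step-by-step execution trace:
1. `val = 'hello' + 5` raises TypeError.
2. `ret = 35` is not reached.
3. `except TypeError` matches → ret = 76.
Result: 76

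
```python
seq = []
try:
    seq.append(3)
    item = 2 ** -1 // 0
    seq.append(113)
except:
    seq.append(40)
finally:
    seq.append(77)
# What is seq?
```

Step-by-step execution trace:
1. try: `seq.append(3)` → seq = [3].
2. `item = 2 ** -1 // 0` raises ZeroDivisionError; `seq.append(113)` is not reached.
3. bare `except` matches → `seq.append(40)` → seq = [3, 40].
4. finally always runs: `seq.append(77)` → seq = [3, 40, 77].
Result: [3, 40, 77]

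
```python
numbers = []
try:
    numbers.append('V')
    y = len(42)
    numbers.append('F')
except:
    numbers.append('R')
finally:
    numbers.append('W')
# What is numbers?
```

Step-by-step execution trace:
1. try: `numbers.append('V')` → numbers = ['V'].
2. `y = len(42)` raises TypeError; `numbers.append('F')` is not reached.
3. bare `except` matches → `numbers.append('R')` → numbers = ['V', 'R'].
4. finally always runs: `numbers.append('W')` → numbers = ['V', 'R', 'W'].
Result: ['V', 'R', 'W']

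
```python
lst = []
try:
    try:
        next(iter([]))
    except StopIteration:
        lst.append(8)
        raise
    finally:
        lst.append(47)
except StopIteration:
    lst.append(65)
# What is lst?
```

Step-by-step execution trace:
1. Inner try: `next(iter([]))` raises StopIteration.
2. Inner `except StopIteration` matches → `lst.append(8)` → lst = [8].
3. bare `raise` re-raises StopIteration.
4. Inner `finally` runs during unwinding: `lst.append(47)` → lst = [8, 47].
5. Outer `except StopIteration` matches → `lst.append(65)` → lst = [8, 47, 65].
Result: [8, 47, 65]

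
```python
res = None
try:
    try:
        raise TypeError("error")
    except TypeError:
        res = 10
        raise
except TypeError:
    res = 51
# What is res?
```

Step-by-step execution trace:
1. Inner try: `raise TypeError("error")` raises TypeError.
2. Inner `except TypeError` matches → res = 10.
3. bare `raise` re-raises the same TypeError.
4. Outer `except TypeError` matches → res = 51.
Result: 51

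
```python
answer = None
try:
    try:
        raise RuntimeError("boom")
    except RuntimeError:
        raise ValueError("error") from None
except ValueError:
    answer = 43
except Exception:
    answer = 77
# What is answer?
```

Step-by-step execution trace:
1. Inner try raises RuntimeError; inner `except RuntimeError` catches it.
2. `raise ValueError(...) from None` raises ValueError (from None suppresses __context__, but the active exception is still ValueError).
3. Outer `except ValueError` matches → answer = 43.
4. `except Exception` is not reached.
Result: 43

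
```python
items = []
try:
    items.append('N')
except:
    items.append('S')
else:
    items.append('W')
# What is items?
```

Step-by-step execution trace:
1. try: `items.append('N')` → items = ['N']. No exception raised.
2. `except` is skipped.
3. `else` runs (try completed without exception): `items.append('W')` → items = ['N', 'W'].
Result: ['N', 'W']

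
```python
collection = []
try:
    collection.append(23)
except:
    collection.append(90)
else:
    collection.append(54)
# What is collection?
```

Step-by-step execution trace:
1. try: `collection.append(23)` → collection = [23]. No exception raised.
2. `except` is skipped.
3. `else` runs (try completed without exception): `collection.append(54)` → collection = [23, 54].
Result: [23, 54]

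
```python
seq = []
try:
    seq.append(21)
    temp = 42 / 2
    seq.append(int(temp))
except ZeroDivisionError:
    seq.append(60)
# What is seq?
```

Step-by-step execution trace:
1. try: `seq.append(21)` → seq = [21].
2. `temp = 42 / 2` → temp = 21.0. No exception raised.
3. `seq.append(int(temp))` → seq = [21, 21].
4. `except ZeroDivisionError` is skipped (no exception was raised).
Result: [21, 21]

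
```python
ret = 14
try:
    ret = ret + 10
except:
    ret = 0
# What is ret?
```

Step-by-step execution trace:
1. ret starts at 14.
2. try: `ret = ret + 10` → ret = 24. No exception raised.
3. `except` is skipped.
Result: 24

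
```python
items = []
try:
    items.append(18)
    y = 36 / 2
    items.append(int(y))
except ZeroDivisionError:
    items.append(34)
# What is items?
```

Step-by-step execution trace:
1. try: `items.append(18)` → items = [18].
2. `y = 36 / 2` → y = 18.0. No exception raised.
3. `items.append(int(y))` → items = [18, 18].
4. `except ZeroDivisionError` is skipped (no exception was raised).
Result: [18, 18]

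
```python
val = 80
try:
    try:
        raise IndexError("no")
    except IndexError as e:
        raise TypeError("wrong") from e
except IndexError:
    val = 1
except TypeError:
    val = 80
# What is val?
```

Step-by-step execution trace:
1. Inner try raises IndexError; inner `except IndexError as e` catches it.
2. `raise TypeError(...) from e` raises TypeError (IndexError is attached as __cause__, but only TypeError is active).
3. Outer `except IndexError` does not match TypeError; skipped.
4. Outer `except TypeError` matches → val = 80.
Result: 80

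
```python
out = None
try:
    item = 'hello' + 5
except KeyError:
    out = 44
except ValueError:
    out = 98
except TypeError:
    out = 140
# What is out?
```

Step-by-step execution trace:
1. `item = 'hello' + 5` raises TypeError.
2. `except KeyError` does not match TypeError; skipped.
3. `except ValueError` does not match TypeError; skipped.
4. `except TypeError` matches → out = 140.
Result: 140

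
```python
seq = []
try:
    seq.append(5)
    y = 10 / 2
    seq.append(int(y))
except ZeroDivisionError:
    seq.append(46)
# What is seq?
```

Step-by-step execution trace:
1. try: `seq.append(5)` → seq = [5].
2. `y = 10 / 2` → y = 5.0. No exception raised.
3. `seq.append(int(y))` → seq = [5, 5].
4. `except ZeroDivisionError` is skipped (no exception was raised).
Result: [5, 5]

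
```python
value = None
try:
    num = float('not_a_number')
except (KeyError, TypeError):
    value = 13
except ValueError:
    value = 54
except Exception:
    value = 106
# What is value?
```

Step-by-step execution trace:
1. `num = float('not_a_number')` raises ValueError.
2. `except (KeyError, TypeError)` does not match ValueError; skipped.
3. `except ValueError` matches (exact type match) → value = 54.
4. `except Exception` is not reached.
Result: 54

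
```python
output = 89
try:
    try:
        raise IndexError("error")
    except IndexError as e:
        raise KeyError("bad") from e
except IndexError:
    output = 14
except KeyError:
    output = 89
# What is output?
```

Step-by-step execution trace:
1. Inner try raises IndexError; inner `except IndexError as e` catches it.
2. `raise KeyError(...) from e` raises KeyError (IndexError is attached as __cause__, but only KeyError is active).
3. Outer `except IndexError` does not match KeyError; skipped.
4. Outer `except KeyError` matches → output = 89.
Result: 89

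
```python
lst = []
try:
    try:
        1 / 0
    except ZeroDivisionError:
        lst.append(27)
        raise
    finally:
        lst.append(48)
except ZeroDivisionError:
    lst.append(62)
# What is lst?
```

Step-by-step execution trace:
1. Inner try: `1 / 0` raises ZeroDivisionError.
2. Inner `except ZeroDivisionError` matches → `lst.append(27)` → lst = [27].
3. bare `raise` re-raises ZeroDivisionError.
4. Inner `finally` runs during unwinding: `lst.append(48)` → lst = [27, 48].
5. Outer `except ZeroDivisionError` matches → `lst.append(62)` → lst = [27, 48, 62].
Result: [27, 48, 62]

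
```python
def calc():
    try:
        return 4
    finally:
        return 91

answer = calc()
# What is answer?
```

Step-by-step execution trace:
1. `calc()` enters try: `return 4` sets pending return value 4.
2. Before returning, `finally: return 91` runs and overrides the pending return.
3. calc() returns 91 → answer = 91.
Result: 91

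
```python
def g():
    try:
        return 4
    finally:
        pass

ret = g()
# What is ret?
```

Step-by-step execution trace:
1. `g()` enters try: `return 4` sets pending return value 4.
2. Before returning, `finally: pass` runs (no effect).
3. g() returns 4 → ret = 4.
Result: 4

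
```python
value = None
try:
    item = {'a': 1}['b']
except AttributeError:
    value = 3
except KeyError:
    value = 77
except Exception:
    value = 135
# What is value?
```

Step-by-step execution trace:
1. `item = {'a': 1}['b']` raises KeyError.
2. `except AttributeError` does not match KeyError; skipped.
3. `except KeyError` matches → value = 77.
4. Remaining except clauses are skipped.
Result: 77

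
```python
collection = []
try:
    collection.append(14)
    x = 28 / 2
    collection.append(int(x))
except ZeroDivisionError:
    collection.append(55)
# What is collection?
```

Step-by-step execution trace:
1. try: `collection.append(14)` → collection = [14].
2. `x = 28 / 2` → x = 14.0. No exception raised.
3. `collection.append(int(x))` → collection = [14, 14].
4. `except ZeroDivisionError` is skipped (no exception was raised).
Result: [14, 14]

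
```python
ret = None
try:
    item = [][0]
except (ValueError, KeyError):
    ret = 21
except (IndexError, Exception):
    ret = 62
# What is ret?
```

Step-by-step execution trace:
1. `item = [][0]` raises IndexError.
2. `except (ValueError, KeyError)` does not match IndexError; skipped.
3. `except (IndexError, Exception)` matches (IndexError is in the tuple) → ret = 62.
Result: 62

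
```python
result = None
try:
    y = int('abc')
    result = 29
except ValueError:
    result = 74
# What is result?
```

Step-by-step execution trace:
1. `y = int('abc')` raises ValueError.
2. `result = 29` is not reached.
3. `except ValueError` matches → result = 74.
Result: 74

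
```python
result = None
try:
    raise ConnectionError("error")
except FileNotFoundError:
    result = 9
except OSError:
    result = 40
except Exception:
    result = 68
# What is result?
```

Step-by-step execution trace:
1. `raise ConnectionError(...)` raises ConnectionError.
2. `except FileNotFoundError` does not match (ConnectionError is not a subclass of FileNotFoundError); skipped.
3. `except OSError` matches (ConnectionError is a subclass of OSError) → result = 40.
4. `except Exception` is not reached.
Result: 40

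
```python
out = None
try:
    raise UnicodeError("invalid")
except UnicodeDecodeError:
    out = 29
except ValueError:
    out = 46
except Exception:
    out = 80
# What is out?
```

Step-by-step execution trace:
1. `raise UnicodeError(...)` raises UnicodeError.
2. `except UnicodeDecodeError` does not match (UnicodeError is not a subclass of UnicodeDecodeError); skipped.
3. `except ValueError` matches (UnicodeError is a subclass of ValueError) → out = 46.
4. `except Exception` is not reached.
Result: 46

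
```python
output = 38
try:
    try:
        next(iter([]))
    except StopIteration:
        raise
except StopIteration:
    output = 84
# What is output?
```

Step-by-step execution trace:
1. Inner try: `next(iter([]))` raises StopIteration.
2. Inner `except StopIteration` matches; bare `raise` re-raises the same StopIteration.
3. Outer `except StopIteration` matches → output = 84.
Result: 84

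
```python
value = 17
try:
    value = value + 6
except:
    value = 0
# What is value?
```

Step-by-step execution trace:
1. value starts at 17.
2. try: `value = value + 6` → value = 23. No exception raised.
3. `except` is skipped.
Result: 23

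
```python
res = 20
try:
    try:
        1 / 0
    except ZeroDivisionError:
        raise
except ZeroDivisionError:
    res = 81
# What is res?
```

Step-by-step execution trace:
1. Inner try: `1 / 0` raises ZeroDivisionError.
2. Inner `except ZeroDivisionError` matches; bare `raise` re-raises the same ZeroDivisionError.
3. Outer `except ZeroDivisionError` matches → res = 81.
Result: 81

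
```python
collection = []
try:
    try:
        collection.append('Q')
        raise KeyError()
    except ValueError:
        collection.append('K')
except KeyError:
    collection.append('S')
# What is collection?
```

Step-by-step execution trace:
1. Inner try: `collection.append('Q')` → collection = ['Q'].
2. `raise KeyError()` raises KeyError.
3. Inner `except ValueError` does not match KeyError; exception propagates to outer try.
4. Outer `except KeyError` matches → `collection.append('S')` → collection = ['Q', 'S'].
Result: ['Q', 'S']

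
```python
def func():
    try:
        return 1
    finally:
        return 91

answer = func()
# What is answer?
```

Step-by-step execution trace:
1. `func()` enters try: `return 1` sets pending return value 1.
2. Before returning, `finally: return 91` runs and overrides the pending return.
3. func() returns 91 → answer = 91.
Result: 91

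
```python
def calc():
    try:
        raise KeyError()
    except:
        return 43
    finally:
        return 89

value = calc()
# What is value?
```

Step-by-step execution trace:
1. `calc()` enters try: `raise KeyError()` raises KeyError.
2. bare `except` matches → `return 43` sets pending return value 43.
3. Before returning, `finally: return 89` runs and overrides the pending return.
4. calc() returns 89 → value = 89.
Result: 89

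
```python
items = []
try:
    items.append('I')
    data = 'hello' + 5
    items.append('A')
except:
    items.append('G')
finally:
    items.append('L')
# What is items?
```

Step-by-step execution trace:
1. try: `items.append('I')` → items = ['I'].
2. `data = 'hello' + 5` raises TypeError; `items.append('A')` is not reached.
3. bare `except` matches → `items.append('G')` → items = ['I', 'G'].
4. finally always runs: `items.append('L')` → items = ['I', 'G', 'L'].
Result: ['I', 'G', 'L']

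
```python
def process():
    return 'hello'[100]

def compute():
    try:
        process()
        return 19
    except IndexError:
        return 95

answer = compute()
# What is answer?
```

Step-by-step execution trace:
1. `compute()` calls `process()`.
2. `process()` evaluates `'hello'[100]`, which raises IndexError; it propagates to the caller.
3. `return 19` is not reached.
4. `except IndexError` in compute matches → returns 95.
5. answer = 95.
Result: 95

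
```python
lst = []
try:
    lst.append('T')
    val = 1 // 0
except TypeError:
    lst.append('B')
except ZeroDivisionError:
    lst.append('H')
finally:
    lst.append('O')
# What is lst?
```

Step-by-step execution trace:
1. try: `lst.append('T')` → lst = ['T'].
2. `val = 1 // 0` raises ZeroDivisionError.
3. `except TypeError` does not match ZeroDivisionError; skipped.
4. `except ZeroDivisionError` matches → `lst.append('H')` → lst = ['T', 'H'].
5. finally always runs: `lst.append('O')` → lst = ['T', 'H', 'O'].
Result: ['T', 'H', 'O']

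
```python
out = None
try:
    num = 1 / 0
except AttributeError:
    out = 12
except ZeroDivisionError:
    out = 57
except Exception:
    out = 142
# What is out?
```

Step-by-step execution trace:
1. `num = 1 / 0` raises ZeroDivisionError.
2. `except AttributeError` does not match ZeroDivisionError; skipped.
3. `except ZeroDivisionError` matches → out = 57.
4. Remaining except clauses are skipped.
Result: 57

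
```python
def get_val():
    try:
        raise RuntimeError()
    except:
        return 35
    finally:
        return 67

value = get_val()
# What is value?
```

Step-by-step execution trace:
1. `get_val()` enters try: `raise RuntimeError()` raises RuntimeError.
2. bare `except` matches → `return 35` sets pending return value 35.
3. Before returning, `finally: return 67` runs and overrides the pending return.
4. get_val() returns 67 → value = 67.
Result: 67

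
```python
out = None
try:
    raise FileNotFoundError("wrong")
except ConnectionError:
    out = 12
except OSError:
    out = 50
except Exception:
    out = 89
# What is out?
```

Step-by-step execution trace:
1. `raise FileNotFoundError(...)` raises FileNotFoundError.
2. `except ConnectionError` does not match (FileNotFoundError is not a subclass of ConnectionError); skipped.
3. `except OSError` matches (FileNotFoundError is a subclass of OSError) → out = 50.
4. `except Exception` is not reached.
Result: 50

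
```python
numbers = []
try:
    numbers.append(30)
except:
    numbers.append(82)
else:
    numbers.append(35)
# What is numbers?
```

Step-by-step execution trace:
1. try: `numbers.append(30)` → numbers = [30]. No exception raised.
2. `except` is skipped.
3. `else` runs (try completed without exception): `numbers.append(35)` → numbers = [30, 35].
Result: [30, 35]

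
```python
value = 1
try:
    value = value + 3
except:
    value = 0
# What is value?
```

Step-by-step execution trace:
1. value starts at 1.
2. try: `value = value + 3` → value = 4. No exception raised.
3. `except` is skipped.
Result: 4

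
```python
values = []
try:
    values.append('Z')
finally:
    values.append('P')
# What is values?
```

Step-by-step execution trace:
1. try: `values.append('Z')` → values = ['Z'].
2. The try body completes without raising.
3. finally always runs: `values.append('P')` → values = ['Z', 'P'].
Result: ['Z', 'P']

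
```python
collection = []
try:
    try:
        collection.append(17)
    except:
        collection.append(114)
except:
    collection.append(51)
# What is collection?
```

Step-by-step execution trace:
1. Inner try: `collection.append(17)` → collection = [17]. No exception raised.
2. Inner `except` is skipped.
3. Inner try completes normally; outer `except` is skipped.
Result: [17]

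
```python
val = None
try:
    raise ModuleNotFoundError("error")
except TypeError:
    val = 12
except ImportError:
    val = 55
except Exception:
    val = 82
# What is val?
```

Step-by-step execution trace:
1. `raise ModuleNotFoundError(...)` raises ModuleNotFoundError.
2. `except TypeError` does not match (ModuleNotFoundError is not a subclass of TypeError); skipped.
3. `except ImportError` matches (ModuleNotFoundError is a subclass of ImportError) → val = 55.
4. `except Exception` is not reached.
Result: 55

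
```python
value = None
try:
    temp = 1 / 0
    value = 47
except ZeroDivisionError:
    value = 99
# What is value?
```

Step-by-step execution trace:
1. `temp = 1 / 0` raises ZeroDivisionError.
2. `value = 47` is not reached.
3. `except ZeroDivisionError` matches → value = 99.
Result: 99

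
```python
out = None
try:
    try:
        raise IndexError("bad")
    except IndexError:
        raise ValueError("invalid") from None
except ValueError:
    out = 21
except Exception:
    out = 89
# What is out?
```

Step-by-step execution trace:
1. Inner try raises IndexError; inner `except IndexError` catches it.
2. `raise ValueError(...) from None` raises ValueError (from None suppresses __context__, but the active exception is still ValueError).
3. Outer `except ValueError` matches → out = 21.
4. `except Exception` is not reached.
Result: 21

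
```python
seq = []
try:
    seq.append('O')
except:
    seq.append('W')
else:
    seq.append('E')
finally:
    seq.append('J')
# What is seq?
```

Step-by-step execution trace:
1. try: `seq.append('O')` → seq = ['O']. No exception raised.
2. `except` is skipped.
3. `else` runs: `seq.append('E')` → seq = ['O', 'E'].
4. `finally` always runs: `seq.append('J')` → seq = ['O', 'E', 'J'].
Result: ['O', 'E', 'J']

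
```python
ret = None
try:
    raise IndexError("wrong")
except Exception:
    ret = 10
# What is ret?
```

Step-by-step execution trace:
1. `raise IndexError(...)` raises IndexError.
2. `except Exception` matches (IndexError is a subclass of Exception) → ret = 10.
Result: 10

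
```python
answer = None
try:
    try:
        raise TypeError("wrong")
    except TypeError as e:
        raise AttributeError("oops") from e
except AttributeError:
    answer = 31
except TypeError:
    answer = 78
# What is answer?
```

Step-by-step execution trace:
1. Inner try raises TypeError; inner `except TypeError as e` catches it.
2. `raise AttributeError(...) from e` raises AttributeError (TypeError is attached as __cause__, but only AttributeError is active).
3. Outer `except AttributeError` matches → answer = 31.
4. `except TypeError` is not reached.
Result: 31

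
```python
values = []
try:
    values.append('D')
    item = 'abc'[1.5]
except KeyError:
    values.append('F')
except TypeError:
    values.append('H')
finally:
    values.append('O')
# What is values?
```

Step-by-step execution trace:
1. try: `values.append('D')` → values = ['D'].
2. `item = 'abc'[1.5]` raises TypeError.
3. `except KeyError` does not match TypeError; skipped.
4. `except TypeError` matches → `values.append('H')` → values = ['D', 'H'].
5. finally always runs: `values.append('O')` → values = ['D', 'H', 'O'].
Result: ['D', 'H', 'O']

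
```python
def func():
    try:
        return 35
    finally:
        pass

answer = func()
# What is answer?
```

Step-by-step execution trace:
1. `func()` enters try: `return 35` sets pending return value 35.
2. Before returning, `finally: pass` runs (no effect).
3. func() returns 35 → answer = 35.
Result: 35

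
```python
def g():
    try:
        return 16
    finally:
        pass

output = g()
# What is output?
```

Step-by-step execution trace:
1. `g()` enters try: `return 16` sets pending return value 16.
2. Before returning, `finally: pass` runs (no effect).
3. g() returns 16 → output = 16.
Result: 16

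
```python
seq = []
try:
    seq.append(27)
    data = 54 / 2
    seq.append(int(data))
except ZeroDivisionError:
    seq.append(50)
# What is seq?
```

Step-by-step execution trace:
1. try: `seq.append(27)` → seq = [27].
2. `data = 54 / 2` → data = 27.0. No exception raised.
3. `seq.append(int(data))` → seq = [27, 27].
4. `except ZeroDivisionError` is skipped (no exception was raised).
Result: [27, 27]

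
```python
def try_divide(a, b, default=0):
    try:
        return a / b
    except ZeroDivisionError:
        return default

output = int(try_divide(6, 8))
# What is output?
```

Step-by-step execution trace:
1. `try_divide(6, 8)` enters try: `return 6 / 8` → returns 0.75. No exception raised.
2. `except ZeroDivisionError` is skipped.
3. `int(0.75)` → 0 → output = 0.
Result: 0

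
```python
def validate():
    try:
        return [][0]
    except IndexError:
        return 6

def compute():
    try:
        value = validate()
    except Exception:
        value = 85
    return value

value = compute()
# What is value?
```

Step-by-step execution trace:
1. `compute()` calls `validate()`.
2. In validate: `[][0]` raises IndexError; `except IndexError` catches it → returns 6.
3. In compute: `value = validate()` → value = 6. No exception reaches compute.
4. `except Exception` is skipped; compute returns 6.
5. value = 6.
Result: 6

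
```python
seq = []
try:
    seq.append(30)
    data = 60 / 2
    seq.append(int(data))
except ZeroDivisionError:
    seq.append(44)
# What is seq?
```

Step-by-step execution trace:
1. try: `seq.append(30)` → seq = [30].
2. `data = 60 / 2` → data = 30.0. No exception raised.
3. `seq.append(int(data))` → seq = [30, 30].
4. `except ZeroDivisionError` is skipped (no exception was raised).
Result: [30, 30]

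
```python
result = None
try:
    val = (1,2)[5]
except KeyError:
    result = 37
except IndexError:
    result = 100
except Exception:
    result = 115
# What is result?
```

Step-by-step execution trace:
1. `val = (1,2)[5]` raises IndexError.
2. `except KeyError` does not match IndexError; skipped.
3. `except IndexError` matches → result = 100.
4. Remaining except clauses are skipped.
Result: 100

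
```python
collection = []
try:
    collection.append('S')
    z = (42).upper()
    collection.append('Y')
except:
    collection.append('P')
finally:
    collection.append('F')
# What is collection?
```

Step-by-step execution trace:
1. try: `collection.append('S')` → collection = ['S'].
2. `z = (42).upper()` raises AttributeError; `collection.append('Y')` is not reached.
3. bare `except` matches → `collection.append('P')` → collection = ['S', 'P'].
4. finally always runs: `collection.append('F')` → collection = ['S', 'P', 'F'].
Result: ['S', 'P', 'F']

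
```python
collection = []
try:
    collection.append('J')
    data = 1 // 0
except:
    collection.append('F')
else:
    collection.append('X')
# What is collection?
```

Step-by-step execution trace:
1. try: `collection.append('J')` → collection = ['J'].
2. `data = 1 // 0` raises ZeroDivisionError.
3. bare `except` matches → `collection.append('F')` → collection = ['J', 'F'].
4. `else` is skipped (an exception was raised).
Result: ['J', 'F']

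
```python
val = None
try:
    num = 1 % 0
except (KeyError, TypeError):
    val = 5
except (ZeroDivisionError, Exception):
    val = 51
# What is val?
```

Step-by-step execution trace:
1. `num = 1 % 0` raises ZeroDivisionError.
2. `except (KeyError, TypeError)` does not match ZeroDivisionError; skipped.
3. `except (ZeroDivisionError, Exception)` matches (ZeroDivisionError is in the tuple) → val = 51.
Result: 51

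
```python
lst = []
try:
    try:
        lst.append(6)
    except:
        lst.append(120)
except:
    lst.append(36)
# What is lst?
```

Step-by-step execution trace:
1. Inner try: `lst.append(6)` → lst = [6]. No exception raised.
2. Inner `except` is skipped.
3. Inner try completes normally; outer `except` is skipped.
Result: [6]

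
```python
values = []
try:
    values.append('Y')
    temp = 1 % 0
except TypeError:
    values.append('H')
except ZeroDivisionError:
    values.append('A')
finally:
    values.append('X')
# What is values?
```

Step-by-step execution trace:
1. try: `values.append('Y')` → values = ['Y'].
2. `temp = 1 % 0` raises ZeroDivisionError.
3. `except TypeError` does not match ZeroDivisionError; skipped.
4. `except ZeroDivisionError` matches → `values.append('A')` → values = ['Y', 'A'].
5. finally always runs: `values.append('X')` → values = ['Y', 'A', 'X'].
Result: ['Y', 'A', 'X']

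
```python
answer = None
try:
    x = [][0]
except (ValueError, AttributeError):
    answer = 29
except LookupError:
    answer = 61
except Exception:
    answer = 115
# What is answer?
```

Step-by-step execution trace:
1. `x = [][0]` raises IndexError.
2. `except (ValueError, AttributeError)` does not match IndexError; skipped.
3. `except LookupError` matches (IndexError is a subclass of LookupError) → answer = 61.
4. `except Exception` is not reached.
Result: 61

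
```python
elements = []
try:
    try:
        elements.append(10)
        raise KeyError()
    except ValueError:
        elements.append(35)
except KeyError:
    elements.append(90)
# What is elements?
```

Step-by-step execution trace:
1. Inner try: `elements.append(10)` → elements = [10].
2. `raise KeyError()` raises KeyError.
3. Inner `except ValueError` does not match KeyError; exception propagates to outer try.
4. Outer `except KeyError` matches → `elements.append(90)` → elements = [10, 90].
Result: [10, 90]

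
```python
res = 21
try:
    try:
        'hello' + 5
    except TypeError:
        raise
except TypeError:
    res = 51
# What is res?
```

Step-by-step execution trace:
1. Inner try: `'hello' + 5` raises TypeError.
2. Inner `except TypeError` matches; bare `raise` re-raises the same TypeError.
3. Outer `except TypeError` matches → res = 51.
Result: 51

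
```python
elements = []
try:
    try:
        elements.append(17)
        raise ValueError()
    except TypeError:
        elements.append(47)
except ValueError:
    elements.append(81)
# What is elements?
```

Step-by-step execution trace:
1. Inner try: `elements.append(17)` → elements = [17].
2. `raise ValueError()` raises ValueError.
3. Inner `except TypeError` does not match ValueError; exception propagates to outer try.
4. Outer `except ValueError` matches → `elements.append(81)` → elements = [17, 81].
Result: [17, 81]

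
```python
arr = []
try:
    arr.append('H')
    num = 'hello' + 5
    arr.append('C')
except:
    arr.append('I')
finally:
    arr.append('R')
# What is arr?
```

Step-by-step execution trace:
1. try: `arr.append('H')` → arr = ['H'].
2. `num = 'hello' + 5` raises TypeError; `arr.append('C')` is not reached.
3. bare `except` matches → `arr.append('I')` → arr = ['H', 'I'].
4. finally always runs: `arr.append('R')` → arr = ['H', 'I', 'R'].
Result: ['H', 'I', 'R']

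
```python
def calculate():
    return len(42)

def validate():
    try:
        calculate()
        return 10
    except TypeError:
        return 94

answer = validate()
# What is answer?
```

Step-by-step execution trace:
1. `validate()` calls `calculate()`.
2. `calculate()` evaluates `len(42)`, which raises TypeError; it propagates to the caller.
3. `return 10` is not reached.
4. `except TypeError` in validate matches → returns 94.
5. answer = 94.
Result: 94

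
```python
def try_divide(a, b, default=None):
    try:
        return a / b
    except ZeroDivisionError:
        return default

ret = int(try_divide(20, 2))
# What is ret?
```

Step-by-step execution trace:
1. `try_divide(20, 2)` enters try: `return 20 / 2` → returns 10.0. No exception raised.
2. `except ZeroDivisionError` is skipped.
3. `int(10.0)` → 10 → ret = 10.
Result: 10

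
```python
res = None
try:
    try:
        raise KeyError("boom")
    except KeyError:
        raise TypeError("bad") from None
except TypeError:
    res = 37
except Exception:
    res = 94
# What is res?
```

Step-by-step execution trace:
1. Inner try raises KeyError; inner `except KeyError` catches it.
2. `raise TypeError(...) from None` raises TypeError (from None suppresses __context__, but the active exception is still TypeError).
3. Outer `except TypeError` matches → res = 37.
4. `except Exception` is not reached.
Result: 37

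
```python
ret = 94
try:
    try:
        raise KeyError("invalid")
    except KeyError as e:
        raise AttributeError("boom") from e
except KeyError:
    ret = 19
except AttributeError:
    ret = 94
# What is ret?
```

Step-by-step execution trace:
1. Inner try raises KeyError; inner `except KeyError as e` catches it.
2. `raise AttributeError(...) from e` raises AttributeError (KeyError is attached as __cause__, but only AttributeError is active).
3. Outer `except KeyError` does not match AttributeError; skipped.
4. Outer `except AttributeError` matches → ret = 94.
Result: 94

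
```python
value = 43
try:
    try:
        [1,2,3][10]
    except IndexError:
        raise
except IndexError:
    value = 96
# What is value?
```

Step-by-step execution trace:
1. Inner try: `[1,2,3][10]` raises IndexError.
2. Inner `except IndexError` matches; bare `raise` re-raises the same IndexError.
3. Outer `except IndexError` matches → value = 96.
Result: 96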